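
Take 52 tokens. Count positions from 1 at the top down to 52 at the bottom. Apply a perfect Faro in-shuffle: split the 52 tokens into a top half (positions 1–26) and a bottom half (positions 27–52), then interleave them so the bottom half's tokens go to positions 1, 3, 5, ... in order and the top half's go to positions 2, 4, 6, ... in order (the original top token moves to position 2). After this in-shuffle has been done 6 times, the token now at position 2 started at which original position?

Work backwards from position 2, undoing one in-shuffle at a time:
2 ← 1 ← 27 ← 40 ← 20 ← 10 ← 5
So the token now at position 2 started at position 5.

5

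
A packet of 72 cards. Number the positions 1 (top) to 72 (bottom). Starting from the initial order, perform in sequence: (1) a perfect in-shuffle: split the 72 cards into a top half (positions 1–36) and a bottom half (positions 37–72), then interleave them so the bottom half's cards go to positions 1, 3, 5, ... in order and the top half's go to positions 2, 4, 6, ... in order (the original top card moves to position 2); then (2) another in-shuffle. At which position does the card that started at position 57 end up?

9

Track the card from position 57 forward through each operation:
  after op 1 (in-shuffle): 57 → 41
  after op 2 (in-shuffle): 41 → 9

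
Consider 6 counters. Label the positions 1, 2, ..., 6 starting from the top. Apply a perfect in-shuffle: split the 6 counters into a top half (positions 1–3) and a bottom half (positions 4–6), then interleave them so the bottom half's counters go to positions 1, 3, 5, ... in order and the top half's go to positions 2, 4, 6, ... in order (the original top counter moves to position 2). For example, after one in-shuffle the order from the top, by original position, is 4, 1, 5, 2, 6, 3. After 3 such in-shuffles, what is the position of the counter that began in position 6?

6

Track the counter's position through each in-shuffle:
6 → 5 → 3 → 6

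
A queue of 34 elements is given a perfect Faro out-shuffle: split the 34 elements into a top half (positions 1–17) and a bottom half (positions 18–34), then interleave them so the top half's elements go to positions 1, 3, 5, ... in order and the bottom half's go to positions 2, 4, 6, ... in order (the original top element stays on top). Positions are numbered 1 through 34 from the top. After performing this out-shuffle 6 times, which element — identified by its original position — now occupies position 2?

17

Work backwards from position 2, undoing one out-shuffle at a time:
2 ← 18 ← 26 ← 30 ← 32 ← 33 ← 17
So the element now at position 2 started at position 17.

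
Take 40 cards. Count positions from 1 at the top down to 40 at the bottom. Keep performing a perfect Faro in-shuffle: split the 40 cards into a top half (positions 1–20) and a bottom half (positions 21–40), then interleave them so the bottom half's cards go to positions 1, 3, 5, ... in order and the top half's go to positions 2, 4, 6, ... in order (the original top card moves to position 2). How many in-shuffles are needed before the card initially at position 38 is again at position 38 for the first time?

20

Follow position 38 under repeated in-shuffles:
38 → 35 → 29 → 17 → 34 → 27 → 13 → 26 → 11 → 22 → 3 → 6 → 12 → 24 → 7 → 14 → 28 → 15 → 30 → 19 → 38
It first returns after 20 in-shuffles.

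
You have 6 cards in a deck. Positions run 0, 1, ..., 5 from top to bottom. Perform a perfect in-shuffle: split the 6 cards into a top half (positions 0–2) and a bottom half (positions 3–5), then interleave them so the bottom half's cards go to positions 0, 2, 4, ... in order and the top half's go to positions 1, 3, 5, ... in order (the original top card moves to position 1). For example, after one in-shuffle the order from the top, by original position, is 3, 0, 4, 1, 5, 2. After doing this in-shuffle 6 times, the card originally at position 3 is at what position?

Track the card's position through each in-shuffle:
3 → 0 → 1 → 3 → 0 → 1 → 3

3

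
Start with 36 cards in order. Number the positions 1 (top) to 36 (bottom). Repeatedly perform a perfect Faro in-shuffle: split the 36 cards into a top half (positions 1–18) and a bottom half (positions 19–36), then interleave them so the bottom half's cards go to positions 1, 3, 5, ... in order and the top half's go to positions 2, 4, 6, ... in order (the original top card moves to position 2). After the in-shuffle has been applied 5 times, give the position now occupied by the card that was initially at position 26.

18

Track the card's position through each in-shuffle:
26 → 15 → 30 → 23 → 9 → 18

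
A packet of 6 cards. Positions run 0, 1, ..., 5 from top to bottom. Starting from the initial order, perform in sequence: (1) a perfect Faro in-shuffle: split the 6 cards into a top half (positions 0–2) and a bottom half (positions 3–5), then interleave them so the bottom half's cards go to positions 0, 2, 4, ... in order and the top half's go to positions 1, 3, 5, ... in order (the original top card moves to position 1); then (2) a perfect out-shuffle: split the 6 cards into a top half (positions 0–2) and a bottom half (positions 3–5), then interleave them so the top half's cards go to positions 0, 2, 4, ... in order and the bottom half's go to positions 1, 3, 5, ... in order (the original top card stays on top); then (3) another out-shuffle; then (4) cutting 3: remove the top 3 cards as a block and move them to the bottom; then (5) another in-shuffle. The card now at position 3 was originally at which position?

Undo the operations in reverse order, starting from position 3:
  undo op 5 (in-shuffle, from top half): 3 ← 1
  undo op 4 (cut 3): 1 ← 4
  undo op 3 (out-shuffle, from top half): 4 ← 2
  undo op 2 (out-shuffle, from top half): 2 ← 1
  undo op 1 (in-shuffle, from top half): 1 ← 0
So the card at position 3 came from original position 0.

0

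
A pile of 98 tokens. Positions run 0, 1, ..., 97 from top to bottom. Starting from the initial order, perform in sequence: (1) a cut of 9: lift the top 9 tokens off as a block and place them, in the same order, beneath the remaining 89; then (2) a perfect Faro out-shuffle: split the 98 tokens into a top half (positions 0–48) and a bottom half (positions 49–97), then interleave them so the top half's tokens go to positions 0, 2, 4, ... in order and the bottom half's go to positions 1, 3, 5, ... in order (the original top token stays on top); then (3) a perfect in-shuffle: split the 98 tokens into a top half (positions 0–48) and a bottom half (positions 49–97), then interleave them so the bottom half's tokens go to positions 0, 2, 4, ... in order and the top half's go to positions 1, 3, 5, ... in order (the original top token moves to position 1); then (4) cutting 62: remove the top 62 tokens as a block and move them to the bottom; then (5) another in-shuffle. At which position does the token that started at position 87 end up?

14

Track the token from position 87 forward through each operation:
  after op 1 (cut 9): 87 → 78
  after op 2 (out-shuffle): 78 → 59
  after op 3 (in-shuffle): 59 → 20
  after op 4 (cut 62): 20 → 56
  after op 5 (in-shuffle): 56 → 14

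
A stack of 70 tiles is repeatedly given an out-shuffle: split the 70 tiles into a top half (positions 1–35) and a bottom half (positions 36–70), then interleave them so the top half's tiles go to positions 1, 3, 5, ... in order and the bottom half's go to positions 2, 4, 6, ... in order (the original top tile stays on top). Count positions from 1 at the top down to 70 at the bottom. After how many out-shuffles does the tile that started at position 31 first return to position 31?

11

Follow position 31 under repeated out-shuffles:
31 → 61 → 52 → 34 → 67 → 64 → 58 → 46 → 22 → 43 → 16 → 31
It first returns after 11 out-shuffles.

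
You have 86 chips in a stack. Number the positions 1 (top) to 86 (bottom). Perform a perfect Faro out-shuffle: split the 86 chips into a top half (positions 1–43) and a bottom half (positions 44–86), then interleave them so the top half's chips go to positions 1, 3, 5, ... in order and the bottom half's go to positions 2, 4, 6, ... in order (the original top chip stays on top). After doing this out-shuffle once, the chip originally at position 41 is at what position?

81

Track the chip's position through each out-shuffle:
41 → 81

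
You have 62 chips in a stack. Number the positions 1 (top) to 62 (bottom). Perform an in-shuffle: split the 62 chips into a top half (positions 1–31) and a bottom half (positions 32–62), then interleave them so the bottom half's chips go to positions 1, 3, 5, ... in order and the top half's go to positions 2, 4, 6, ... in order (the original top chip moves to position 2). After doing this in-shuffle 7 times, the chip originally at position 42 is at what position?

Track the chip's position through each in-shuffle:
42 → 21 → 42 → 21 → 42 → 21 → 42 → 21

21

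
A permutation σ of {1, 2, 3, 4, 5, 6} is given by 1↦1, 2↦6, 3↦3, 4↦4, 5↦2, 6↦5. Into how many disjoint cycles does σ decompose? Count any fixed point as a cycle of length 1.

Cycle decomposition: (1) (2 6 5) (3) (4).
4 cycles.

4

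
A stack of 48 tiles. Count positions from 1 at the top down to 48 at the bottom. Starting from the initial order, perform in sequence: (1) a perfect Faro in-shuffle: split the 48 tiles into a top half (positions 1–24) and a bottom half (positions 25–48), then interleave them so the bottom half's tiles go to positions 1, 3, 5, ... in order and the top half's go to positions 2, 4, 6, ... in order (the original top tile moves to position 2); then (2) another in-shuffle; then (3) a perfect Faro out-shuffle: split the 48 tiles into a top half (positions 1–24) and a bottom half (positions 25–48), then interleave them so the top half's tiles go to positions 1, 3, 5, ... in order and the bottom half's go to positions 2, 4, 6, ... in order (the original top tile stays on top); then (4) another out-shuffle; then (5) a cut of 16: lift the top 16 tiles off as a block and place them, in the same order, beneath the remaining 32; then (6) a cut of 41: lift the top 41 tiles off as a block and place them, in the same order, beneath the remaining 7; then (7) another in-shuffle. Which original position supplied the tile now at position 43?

Undo the operations in reverse order, starting from position 43:
  undo op 7 (in-shuffle, from bottom half): 43 ← 46
  undo op 6 (cut 41): 46 ← 39
  undo op 5 (cut 16): 39 ← 7
  undo op 4 (out-shuffle, from top half): 7 ← 4
  undo op 3 (out-shuffle, from bottom half): 4 ← 26
  undo op 2 (in-shuffle, from top half): 26 ← 13
  undo op 1 (in-shuffle, from bottom half): 13 ← 31
So the tile at position 43 came from original position 31.

31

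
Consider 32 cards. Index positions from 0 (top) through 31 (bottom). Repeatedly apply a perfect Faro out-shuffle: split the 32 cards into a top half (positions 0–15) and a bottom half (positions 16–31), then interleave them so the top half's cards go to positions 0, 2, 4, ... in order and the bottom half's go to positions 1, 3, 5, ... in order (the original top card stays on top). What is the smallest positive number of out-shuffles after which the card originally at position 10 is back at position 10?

5

Follow position 10 under repeated out-shuffles:
10 → 20 → 9 → 18 → 5 → 10
It first returns after 5 out-shuffles.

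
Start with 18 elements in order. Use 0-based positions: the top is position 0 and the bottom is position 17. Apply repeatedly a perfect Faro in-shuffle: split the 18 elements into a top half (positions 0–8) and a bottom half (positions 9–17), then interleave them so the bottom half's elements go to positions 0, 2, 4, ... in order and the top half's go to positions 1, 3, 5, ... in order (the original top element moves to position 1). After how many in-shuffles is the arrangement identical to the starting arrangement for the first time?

The in-shuffle permutes the 18 positions with cycle lengths [18].
Every element is home exactly when every cycle has completed a whole number of laps, i.e. after lcm(18) = 18 in-shuffles.

18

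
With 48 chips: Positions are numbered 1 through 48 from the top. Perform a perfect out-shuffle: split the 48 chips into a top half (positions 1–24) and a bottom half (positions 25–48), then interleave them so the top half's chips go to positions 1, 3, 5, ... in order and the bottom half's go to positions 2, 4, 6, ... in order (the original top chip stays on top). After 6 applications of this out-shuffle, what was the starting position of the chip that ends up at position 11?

32

Work backwards from position 11, undoing one out-shuffle at a time:
11 ← 6 ← 27 ← 14 ← 31 ← 16 ← 32
So the chip now at position 11 started at position 32.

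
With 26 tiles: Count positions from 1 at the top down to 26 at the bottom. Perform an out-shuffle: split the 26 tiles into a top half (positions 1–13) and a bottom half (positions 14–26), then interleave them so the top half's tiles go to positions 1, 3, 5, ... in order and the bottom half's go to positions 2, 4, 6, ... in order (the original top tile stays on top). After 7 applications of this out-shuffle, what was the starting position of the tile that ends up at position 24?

17

Work backwards from position 24, undoing one out-shuffle at a time:
24 ← 25 ← 13 ← 7 ← 4 ← 15 ← 8 ← 17
So the tile now at position 24 started at position 17.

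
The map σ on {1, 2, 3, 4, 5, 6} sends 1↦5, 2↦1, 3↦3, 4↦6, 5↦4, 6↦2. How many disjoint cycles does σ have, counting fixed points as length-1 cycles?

2

Cycle decomposition: (1 5 4 6 2) (3).
2 cycles.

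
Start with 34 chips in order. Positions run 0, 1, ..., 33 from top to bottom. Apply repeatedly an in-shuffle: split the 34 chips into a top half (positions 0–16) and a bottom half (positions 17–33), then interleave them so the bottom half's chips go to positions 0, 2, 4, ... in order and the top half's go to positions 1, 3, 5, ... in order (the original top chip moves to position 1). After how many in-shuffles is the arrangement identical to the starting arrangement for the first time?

The in-shuffle permutes the 34 positions with cycle lengths [3, 3, 4, 12, 12].
Every chip is home exactly when every cycle has completed a whole number of laps, i.e. after lcm(3, 4, 12) = 12 in-shuffles.

12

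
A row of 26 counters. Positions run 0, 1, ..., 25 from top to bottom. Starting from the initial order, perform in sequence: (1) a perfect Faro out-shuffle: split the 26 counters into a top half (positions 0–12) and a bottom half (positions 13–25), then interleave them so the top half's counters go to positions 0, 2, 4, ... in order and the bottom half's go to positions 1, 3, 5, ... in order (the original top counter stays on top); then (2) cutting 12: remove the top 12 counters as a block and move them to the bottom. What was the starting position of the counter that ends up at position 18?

Undo the operations in reverse order, starting from position 18:
  undo op 2 (cut 12): 18 ← 4
  undo op 1 (out-shuffle, from top half): 4 ← 2
So the counter at position 18 came from original position 2.

2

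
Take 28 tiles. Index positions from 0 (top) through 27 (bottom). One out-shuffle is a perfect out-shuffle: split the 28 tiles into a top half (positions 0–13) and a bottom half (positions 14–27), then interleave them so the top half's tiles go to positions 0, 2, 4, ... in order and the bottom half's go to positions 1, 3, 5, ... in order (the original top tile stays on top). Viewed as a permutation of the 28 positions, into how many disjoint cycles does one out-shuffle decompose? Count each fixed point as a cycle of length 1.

Trace each unvisited position around until it returns:
(0) (1 2 4 8 16 5 ... len 18) (3 6 12 24 21 15) (9 18) (27)
5 cycles in total.

5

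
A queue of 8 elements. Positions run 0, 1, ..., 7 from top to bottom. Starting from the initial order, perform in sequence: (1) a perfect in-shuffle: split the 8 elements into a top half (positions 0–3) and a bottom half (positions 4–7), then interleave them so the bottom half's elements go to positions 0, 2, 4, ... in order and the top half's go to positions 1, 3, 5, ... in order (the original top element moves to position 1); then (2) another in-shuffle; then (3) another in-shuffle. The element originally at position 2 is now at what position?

5

Track the element from position 2 forward through each operation:
  after op 1 (in-shuffle): 2 → 5
  after op 2 (in-shuffle): 5 → 2
  after op 3 (in-shuffle): 2 → 5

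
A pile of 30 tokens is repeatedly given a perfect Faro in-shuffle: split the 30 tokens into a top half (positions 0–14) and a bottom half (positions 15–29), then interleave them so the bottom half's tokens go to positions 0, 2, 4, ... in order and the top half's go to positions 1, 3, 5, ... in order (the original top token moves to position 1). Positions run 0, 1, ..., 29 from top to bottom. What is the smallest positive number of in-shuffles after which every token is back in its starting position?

5

The in-shuffle permutes the 30 positions with cycle lengths [5, 5, 5, 5, 5, 5].
Every token is home exactly when every cycle has completed a whole number of laps, i.e. after lcm(5) = 5 in-shuffles.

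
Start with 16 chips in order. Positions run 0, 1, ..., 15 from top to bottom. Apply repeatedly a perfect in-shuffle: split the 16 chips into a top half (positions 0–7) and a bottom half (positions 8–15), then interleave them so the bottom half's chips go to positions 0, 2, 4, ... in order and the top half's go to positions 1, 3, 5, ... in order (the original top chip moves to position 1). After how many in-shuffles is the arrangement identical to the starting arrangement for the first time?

The in-shuffle permutes the 16 positions with cycle lengths [8, 8].
Every chip is home exactly when every cycle has completed a whole number of laps, i.e. after lcm(8) = 8 in-shuffles.

8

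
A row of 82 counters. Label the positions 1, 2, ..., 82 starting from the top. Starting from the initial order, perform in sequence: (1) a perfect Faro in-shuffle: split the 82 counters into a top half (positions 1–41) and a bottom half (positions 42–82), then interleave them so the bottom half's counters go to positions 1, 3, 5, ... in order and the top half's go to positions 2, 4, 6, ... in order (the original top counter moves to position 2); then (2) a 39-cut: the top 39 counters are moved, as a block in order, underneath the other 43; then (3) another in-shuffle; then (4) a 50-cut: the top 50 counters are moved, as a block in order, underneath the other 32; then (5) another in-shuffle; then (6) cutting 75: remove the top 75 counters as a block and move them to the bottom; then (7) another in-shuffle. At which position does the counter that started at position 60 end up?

39

Track the counter from position 60 forward through each operation:
  after op 1 (in-shuffle): 60 → 37
  after op 2 (cut 39): 37 → 80
  after op 3 (in-shuffle): 80 → 77
  after op 4 (cut 50): 77 → 27
  after op 5 (in-shuffle): 27 → 54
  after op 6 (cut 75): 54 → 61
  after op 7 (in-shuffle): 61 → 39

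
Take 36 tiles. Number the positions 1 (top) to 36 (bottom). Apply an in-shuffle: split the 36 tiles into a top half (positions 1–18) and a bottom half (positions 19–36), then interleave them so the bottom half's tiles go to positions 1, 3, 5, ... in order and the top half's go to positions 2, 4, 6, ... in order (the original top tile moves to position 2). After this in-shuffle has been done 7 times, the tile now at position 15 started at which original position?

27

Work backwards from position 15, undoing one in-shuffle at a time:
15 ← 26 ← 13 ← 25 ← 31 ← 34 ← 17 ← 27
So the tile now at position 15 started at position 27.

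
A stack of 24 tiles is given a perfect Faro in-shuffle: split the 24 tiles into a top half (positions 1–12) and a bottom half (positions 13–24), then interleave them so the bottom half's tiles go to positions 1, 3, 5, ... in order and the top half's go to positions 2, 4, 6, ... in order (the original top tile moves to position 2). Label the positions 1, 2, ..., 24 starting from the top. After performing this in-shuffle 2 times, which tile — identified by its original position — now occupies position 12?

Work backwards from position 12, undoing one in-shuffle at a time:
12 ← 6 ← 3
So the tile now at position 12 started at position 3.

3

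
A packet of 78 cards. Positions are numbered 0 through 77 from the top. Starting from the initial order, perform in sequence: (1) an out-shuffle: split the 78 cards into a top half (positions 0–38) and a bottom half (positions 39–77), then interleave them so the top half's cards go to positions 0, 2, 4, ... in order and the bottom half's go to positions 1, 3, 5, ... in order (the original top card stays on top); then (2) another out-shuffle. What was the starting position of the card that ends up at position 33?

Undo the operations in reverse order, starting from position 33:
  undo op 2 (out-shuffle, from bottom half): 33 ← 55
  undo op 1 (out-shuffle, from bottom half): 55 ← 66
So the card at position 33 came from original position 66.

66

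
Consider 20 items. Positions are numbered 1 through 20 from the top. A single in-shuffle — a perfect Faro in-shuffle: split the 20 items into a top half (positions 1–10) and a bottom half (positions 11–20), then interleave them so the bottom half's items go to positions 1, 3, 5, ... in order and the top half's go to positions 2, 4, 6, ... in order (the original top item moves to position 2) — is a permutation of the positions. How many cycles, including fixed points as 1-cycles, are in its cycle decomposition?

5

Trace each unvisited position around until it returns:
(1 2 4 8 16 11) (3 6 12) (5 10 20 19 17 13) (7 14) (9 18 15)
5 cycles in total.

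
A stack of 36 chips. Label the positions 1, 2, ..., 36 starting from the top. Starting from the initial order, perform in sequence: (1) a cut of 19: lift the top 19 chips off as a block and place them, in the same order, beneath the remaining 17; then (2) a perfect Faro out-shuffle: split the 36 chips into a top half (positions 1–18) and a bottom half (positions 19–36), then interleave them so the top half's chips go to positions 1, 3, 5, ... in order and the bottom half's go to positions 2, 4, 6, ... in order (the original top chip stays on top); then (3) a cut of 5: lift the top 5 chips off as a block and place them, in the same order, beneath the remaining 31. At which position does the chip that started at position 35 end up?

Track the chip from position 35 forward through each operation:
  after op 1 (cut 19): 35 → 16
  after op 2 (out-shuffle): 16 → 31
  after op 3 (cut 5): 31 → 26

26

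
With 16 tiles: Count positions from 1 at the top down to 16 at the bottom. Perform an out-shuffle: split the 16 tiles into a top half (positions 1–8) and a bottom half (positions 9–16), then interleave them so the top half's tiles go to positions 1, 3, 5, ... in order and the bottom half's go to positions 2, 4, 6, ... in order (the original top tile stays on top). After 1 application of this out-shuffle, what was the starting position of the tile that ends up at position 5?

3

Work backwards from position 5, undoing one out-shuffle at a time:
5 ← 3
So the tile now at position 5 started at position 3.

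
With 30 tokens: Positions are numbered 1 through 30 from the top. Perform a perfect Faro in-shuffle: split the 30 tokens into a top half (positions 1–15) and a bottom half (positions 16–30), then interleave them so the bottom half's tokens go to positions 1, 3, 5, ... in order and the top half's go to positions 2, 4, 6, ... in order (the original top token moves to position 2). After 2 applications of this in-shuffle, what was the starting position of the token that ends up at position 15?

27

Work backwards from position 15, undoing one in-shuffle at a time:
15 ← 23 ← 27
So the token now at position 15 started at position 27.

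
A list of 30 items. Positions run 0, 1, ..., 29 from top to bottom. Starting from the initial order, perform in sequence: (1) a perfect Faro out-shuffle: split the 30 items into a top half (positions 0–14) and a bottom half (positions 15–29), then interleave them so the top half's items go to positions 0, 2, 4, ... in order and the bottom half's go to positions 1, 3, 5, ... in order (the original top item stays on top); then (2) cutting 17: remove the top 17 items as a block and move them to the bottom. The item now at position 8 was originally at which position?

Undo the operations in reverse order, starting from position 8:
  undo op 2 (cut 17): 8 ← 25
  undo op 1 (out-shuffle, from bottom half): 25 ← 27
So the item at position 8 came from original position 27.

27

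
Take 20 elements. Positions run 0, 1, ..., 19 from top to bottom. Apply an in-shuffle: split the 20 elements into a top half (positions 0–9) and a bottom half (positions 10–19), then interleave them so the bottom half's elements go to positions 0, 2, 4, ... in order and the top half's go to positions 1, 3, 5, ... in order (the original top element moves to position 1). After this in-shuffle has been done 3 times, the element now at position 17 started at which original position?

Work backwards from position 17, undoing one in-shuffle at a time:
17 ← 8 ← 14 ← 17
So the element now at position 17 started at position 17.

17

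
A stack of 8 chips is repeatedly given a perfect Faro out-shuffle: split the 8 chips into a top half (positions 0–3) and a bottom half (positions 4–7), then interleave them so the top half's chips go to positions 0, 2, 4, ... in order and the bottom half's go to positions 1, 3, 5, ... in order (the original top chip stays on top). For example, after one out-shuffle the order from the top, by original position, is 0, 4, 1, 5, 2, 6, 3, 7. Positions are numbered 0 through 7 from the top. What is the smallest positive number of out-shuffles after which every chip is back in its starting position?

The out-shuffle permutes the 8 positions with cycle lengths [1, 1, 3, 3].
Every chip is home exactly when every cycle has completed a whole number of laps, i.e. after lcm(1, 3) = 3 out-shuffles.

3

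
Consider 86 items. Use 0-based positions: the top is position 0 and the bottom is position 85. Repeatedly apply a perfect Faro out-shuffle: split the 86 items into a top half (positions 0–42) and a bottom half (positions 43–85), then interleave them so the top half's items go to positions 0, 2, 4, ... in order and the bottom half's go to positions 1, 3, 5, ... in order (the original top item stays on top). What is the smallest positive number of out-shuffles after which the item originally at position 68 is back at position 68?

Follow position 68 under repeated out-shuffles:
68 → 51 → 17 → 34 → 68
It first returns after 4 out-shuffles.

4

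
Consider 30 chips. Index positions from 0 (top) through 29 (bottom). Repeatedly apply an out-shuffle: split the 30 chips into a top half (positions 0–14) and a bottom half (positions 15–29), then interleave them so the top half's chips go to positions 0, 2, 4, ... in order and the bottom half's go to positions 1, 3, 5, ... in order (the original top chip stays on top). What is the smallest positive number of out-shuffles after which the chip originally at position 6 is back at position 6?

28

Follow position 6 under repeated out-shuffles:
6 → 12 → 24 → 19 → 9 → 18 → 7 → 14 → ... → 6 (length 28)
It first returns after 28 out-shuffles.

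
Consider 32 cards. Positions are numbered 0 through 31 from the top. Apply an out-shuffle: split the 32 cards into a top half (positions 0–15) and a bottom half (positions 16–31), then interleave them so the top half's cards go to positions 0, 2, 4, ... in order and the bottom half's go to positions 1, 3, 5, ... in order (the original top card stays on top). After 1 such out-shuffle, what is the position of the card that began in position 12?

24

Track the card's position through each out-shuffle:
12 → 24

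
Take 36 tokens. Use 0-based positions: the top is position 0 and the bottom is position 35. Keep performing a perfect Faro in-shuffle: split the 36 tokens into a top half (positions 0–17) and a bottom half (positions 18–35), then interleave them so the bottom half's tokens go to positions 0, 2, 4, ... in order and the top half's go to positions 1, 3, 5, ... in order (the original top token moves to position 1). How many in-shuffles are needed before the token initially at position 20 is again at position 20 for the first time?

36

Follow position 20 under repeated in-shuffles:
20 → 4 → 9 → 19 → 2 → 5 → 11 → 23 → ... → 20 (length 36)
It first returns after 36 in-shuffles.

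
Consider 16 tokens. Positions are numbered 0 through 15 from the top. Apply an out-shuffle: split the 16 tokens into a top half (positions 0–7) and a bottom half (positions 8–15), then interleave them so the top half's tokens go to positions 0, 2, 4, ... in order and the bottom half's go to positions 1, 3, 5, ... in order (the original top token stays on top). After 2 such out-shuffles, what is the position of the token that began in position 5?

5

Track the token's position through each out-shuffle:
5 → 10 → 5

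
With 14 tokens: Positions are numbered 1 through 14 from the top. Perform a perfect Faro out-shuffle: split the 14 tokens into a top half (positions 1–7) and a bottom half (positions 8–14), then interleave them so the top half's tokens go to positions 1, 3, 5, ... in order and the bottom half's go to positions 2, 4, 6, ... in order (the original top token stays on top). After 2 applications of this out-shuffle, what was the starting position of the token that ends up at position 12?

7

Work backwards from position 12, undoing one out-shuffle at a time:
12 ← 13 ← 7
So the token now at position 12 started at position 7.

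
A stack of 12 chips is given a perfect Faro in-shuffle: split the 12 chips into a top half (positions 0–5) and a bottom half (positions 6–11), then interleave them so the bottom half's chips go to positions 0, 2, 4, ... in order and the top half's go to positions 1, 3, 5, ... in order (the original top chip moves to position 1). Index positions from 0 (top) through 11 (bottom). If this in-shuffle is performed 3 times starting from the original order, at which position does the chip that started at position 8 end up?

6

Track the chip's position through each in-shuffle:
8 → 4 → 9 → 6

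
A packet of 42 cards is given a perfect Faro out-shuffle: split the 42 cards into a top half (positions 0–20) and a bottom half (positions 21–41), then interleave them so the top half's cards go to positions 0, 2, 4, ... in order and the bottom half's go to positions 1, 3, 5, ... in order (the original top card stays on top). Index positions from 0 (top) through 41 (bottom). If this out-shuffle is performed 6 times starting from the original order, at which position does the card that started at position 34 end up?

3

Track the card's position through each out-shuffle:
34 → 27 → 13 → 26 → 11 → 22 → 3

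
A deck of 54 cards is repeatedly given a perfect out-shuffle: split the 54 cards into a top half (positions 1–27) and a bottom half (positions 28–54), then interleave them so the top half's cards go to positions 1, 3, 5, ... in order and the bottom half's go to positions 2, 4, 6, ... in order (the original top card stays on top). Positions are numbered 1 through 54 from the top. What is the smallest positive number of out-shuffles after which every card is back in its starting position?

The out-shuffle permutes the 54 positions with cycle lengths [1, 1, 52].
Every card is home exactly when every cycle has completed a whole number of laps, i.e. after lcm(1, 52) = 52 out-shuffles.

52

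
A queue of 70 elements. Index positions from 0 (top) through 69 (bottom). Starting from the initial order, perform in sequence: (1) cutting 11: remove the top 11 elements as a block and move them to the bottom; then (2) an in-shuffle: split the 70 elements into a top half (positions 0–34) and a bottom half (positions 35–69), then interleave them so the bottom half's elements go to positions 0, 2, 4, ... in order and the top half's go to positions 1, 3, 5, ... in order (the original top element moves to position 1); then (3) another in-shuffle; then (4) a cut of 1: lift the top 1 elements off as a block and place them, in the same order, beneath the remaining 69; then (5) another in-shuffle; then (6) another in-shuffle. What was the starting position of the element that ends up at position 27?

Undo the operations in reverse order, starting from position 27:
  undo op 6 (in-shuffle, from top half): 27 ← 13
  undo op 5 (in-shuffle, from top half): 13 ← 6
  undo op 4 (cut 1): 6 ← 7
  undo op 3 (in-shuffle, from top half): 7 ← 3
  undo op 2 (in-shuffle, from top half): 3 ← 1
  undo op 1 (cut 11): 1 ← 12
So the element at position 27 came from original position 12.

12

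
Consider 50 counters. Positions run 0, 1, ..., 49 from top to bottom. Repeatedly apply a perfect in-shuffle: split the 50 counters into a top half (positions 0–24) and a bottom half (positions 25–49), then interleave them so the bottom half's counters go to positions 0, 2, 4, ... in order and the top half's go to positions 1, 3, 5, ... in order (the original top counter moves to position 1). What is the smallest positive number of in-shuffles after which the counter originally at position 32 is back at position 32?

8

Follow position 32 under repeated in-shuffles:
32 → 14 → 29 → 8 → 17 → 35 → 20 → 41 → 32
It first returns after 8 in-shuffles.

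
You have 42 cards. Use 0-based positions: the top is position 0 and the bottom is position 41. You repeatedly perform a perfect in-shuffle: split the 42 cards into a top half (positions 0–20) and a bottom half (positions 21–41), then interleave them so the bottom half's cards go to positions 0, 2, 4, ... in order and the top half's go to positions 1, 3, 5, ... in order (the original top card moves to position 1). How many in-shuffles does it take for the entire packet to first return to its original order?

14

The in-shuffle permutes the 42 positions with cycle lengths [14, 14, 14].
Every card is home exactly when every cycle has completed a whole number of laps, i.e. after lcm(14) = 14 in-shuffles.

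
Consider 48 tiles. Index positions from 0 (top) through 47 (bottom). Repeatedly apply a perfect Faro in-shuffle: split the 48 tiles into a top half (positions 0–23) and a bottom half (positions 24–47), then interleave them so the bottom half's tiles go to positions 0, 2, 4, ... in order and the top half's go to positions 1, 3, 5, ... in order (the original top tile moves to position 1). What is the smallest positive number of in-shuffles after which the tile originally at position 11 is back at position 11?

Follow position 11 under repeated in-shuffles:
11 → 23 → 47 → 46 → 44 → 40 → 32 → 16 → ... → 11 (length 21)
It first returns after 21 in-shuffles.

21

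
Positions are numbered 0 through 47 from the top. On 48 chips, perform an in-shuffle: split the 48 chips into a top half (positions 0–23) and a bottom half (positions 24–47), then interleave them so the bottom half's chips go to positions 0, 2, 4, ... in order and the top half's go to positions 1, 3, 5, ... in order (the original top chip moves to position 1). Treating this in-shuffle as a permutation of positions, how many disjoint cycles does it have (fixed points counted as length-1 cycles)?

Trace each unvisited position around until it returns:
(0 1 3 7 15 31 ... len 21) (2 5 11 23 47 46 ... len 21) (6 13 27) (20 41 34)
4 cycles in total.

4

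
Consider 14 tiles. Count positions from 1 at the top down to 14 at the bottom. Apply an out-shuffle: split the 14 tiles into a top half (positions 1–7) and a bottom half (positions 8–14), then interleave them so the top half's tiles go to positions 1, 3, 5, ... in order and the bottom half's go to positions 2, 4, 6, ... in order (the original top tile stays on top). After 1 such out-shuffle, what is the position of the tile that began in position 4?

7

Track the tile's position through each out-shuffle:
4 → 7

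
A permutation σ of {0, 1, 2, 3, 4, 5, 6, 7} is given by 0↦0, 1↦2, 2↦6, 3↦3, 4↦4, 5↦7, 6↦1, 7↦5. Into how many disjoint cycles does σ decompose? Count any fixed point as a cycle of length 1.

Cycle decomposition: (0) (1 2 6) (3) (4) (5 7).
5 cycles.

5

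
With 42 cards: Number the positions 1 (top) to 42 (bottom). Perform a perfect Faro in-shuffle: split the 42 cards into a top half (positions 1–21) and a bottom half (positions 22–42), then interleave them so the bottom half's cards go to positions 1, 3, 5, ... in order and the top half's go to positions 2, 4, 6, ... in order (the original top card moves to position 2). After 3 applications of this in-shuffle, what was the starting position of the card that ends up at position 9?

Work backwards from position 9, undoing one in-shuffle at a time:
9 ← 26 ← 13 ← 28
So the card now at position 9 started at position 28.

28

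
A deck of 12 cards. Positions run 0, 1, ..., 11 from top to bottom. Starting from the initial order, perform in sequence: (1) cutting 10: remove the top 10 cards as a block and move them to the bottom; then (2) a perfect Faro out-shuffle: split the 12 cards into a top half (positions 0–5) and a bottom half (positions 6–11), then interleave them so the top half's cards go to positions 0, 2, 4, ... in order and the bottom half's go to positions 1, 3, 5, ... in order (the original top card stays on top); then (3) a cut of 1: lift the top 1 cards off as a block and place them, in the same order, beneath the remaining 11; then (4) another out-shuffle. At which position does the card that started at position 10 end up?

Track the card from position 10 forward through each operation:
  after op 1 (cut 10): 10 → 0
  after op 2 (out-shuffle): 0 → 0
  after op 3 (cut 1): 0 → 11
  after op 4 (out-shuffle): 11 → 11

11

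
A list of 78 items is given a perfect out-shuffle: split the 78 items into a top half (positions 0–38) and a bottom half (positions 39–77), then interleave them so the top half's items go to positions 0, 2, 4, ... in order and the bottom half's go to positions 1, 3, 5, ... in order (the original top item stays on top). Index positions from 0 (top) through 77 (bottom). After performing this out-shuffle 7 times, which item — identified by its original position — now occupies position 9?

50

Work backwards from position 9, undoing one out-shuffle at a time:
9 ← 43 ← 60 ← 30 ← 15 ← 46 ← 23 ← 50
So the item now at position 9 started at position 50.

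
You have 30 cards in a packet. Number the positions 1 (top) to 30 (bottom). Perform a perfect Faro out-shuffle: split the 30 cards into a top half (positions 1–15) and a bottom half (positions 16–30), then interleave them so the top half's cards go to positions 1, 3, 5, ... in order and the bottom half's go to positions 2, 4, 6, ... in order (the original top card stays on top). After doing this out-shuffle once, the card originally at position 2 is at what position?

Track the card's position through each out-shuffle:
2 → 3

3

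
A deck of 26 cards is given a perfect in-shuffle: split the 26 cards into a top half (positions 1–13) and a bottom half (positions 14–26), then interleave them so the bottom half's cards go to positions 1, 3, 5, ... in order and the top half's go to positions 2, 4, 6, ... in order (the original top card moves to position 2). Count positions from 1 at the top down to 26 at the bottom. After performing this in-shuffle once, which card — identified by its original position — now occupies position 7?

Work backwards from position 7, undoing one in-shuffle at a time:
7 ← 17
So the card now at position 7 started at position 17.

17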